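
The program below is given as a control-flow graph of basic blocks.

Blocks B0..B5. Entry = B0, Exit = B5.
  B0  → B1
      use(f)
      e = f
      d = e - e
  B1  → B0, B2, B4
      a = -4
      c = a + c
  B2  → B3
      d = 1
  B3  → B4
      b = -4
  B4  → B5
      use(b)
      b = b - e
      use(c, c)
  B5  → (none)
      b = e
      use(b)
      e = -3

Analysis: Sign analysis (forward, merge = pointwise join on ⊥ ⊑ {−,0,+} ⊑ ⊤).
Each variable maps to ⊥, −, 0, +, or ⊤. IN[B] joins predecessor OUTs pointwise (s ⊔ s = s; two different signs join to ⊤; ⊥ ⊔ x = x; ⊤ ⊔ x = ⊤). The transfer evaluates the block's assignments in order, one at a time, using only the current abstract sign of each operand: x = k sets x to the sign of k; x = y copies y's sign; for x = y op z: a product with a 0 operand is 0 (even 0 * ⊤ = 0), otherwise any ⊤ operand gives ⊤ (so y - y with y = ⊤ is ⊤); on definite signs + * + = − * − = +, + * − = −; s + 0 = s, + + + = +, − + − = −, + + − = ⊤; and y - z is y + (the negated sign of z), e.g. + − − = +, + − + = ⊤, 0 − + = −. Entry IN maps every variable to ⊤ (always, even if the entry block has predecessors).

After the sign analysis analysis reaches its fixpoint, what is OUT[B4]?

Answer: {a: -, b: ⊤, c: ⊤, d: ⊤, e: ⊤, f: ⊤}

Working:
Converged values:
  B0:   IN=(all ⊤)   OUT=(all ⊤)
  B1:   IN=(all ⊤)   OUT={a:-; rest ⊤}
  B2:   IN={a:-; rest ⊤}   OUT={a:-, d:+; rest ⊤}
  B3:   IN={a:-, d:+; rest ⊤}   OUT={a:-, b:-, d:+; rest ⊤}
  B4:   IN={a:-; rest ⊤}   OUT={a:-; rest ⊤}
  B5:   IN={a:-; rest ⊤}   OUT={a:-, e:-; rest ⊤}

Merge at B4: IN[B4] = OUT[B1] ⊔ OUT[B3] = {a: -, b: ⊤, c: ⊤, d: ⊤, e: ⊤, f: ⊤}
Applying B4's transfer function to that IN value gives OUT[B4] (row B4 above).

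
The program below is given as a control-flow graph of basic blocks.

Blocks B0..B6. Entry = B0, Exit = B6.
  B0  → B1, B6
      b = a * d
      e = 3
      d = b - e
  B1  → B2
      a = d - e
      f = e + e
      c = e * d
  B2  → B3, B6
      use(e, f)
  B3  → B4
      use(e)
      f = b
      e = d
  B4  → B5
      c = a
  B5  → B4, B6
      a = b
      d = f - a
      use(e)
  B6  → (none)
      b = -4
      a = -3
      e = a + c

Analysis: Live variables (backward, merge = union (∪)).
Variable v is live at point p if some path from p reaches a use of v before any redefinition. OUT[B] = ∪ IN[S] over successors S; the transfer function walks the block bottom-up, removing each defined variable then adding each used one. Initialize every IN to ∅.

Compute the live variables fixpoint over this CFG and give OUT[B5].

Converged values:
  B0:   IN={a, c, d}   OUT={b, c, d, e}
  B1:   IN={b, d, e}   OUT={a, b, c, d, e, f}
  B2:   IN={a, b, c, d, e, f}   OUT={a, b, c, d, e}
  B3:   IN={a, b, d, e}   OUT={a, b, e, f}
  B4:   IN={a, b, e, f}   OUT={b, c, e, f}
  B5:   IN={b, c, e, f}   OUT={a, b, c, e, f}
  B6:   IN={c}   OUT={}

Merge at B5: OUT[B5] = IN[B4] ⊔ IN[B6] = {a, b, c, e, f}

Answer: {a, b, c, e, f}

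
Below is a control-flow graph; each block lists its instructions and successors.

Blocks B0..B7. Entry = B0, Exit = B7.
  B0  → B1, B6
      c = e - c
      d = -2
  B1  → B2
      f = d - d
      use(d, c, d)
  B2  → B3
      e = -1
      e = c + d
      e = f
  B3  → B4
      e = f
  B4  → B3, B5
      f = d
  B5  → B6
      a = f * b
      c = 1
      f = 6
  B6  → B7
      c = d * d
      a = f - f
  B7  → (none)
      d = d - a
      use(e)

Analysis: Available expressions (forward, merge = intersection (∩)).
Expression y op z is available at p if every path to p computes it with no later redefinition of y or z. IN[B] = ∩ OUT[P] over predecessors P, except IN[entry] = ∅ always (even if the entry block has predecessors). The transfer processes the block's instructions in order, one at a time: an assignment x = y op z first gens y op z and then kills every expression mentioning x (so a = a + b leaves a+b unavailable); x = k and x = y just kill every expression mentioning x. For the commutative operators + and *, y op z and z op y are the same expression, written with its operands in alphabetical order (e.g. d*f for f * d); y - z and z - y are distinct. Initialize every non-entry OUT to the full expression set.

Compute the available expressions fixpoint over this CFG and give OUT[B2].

Answer: {c+d, d-d}

Working:
Per-block solution:
  B0:   IN={}   OUT={}
  B1:   IN={}   OUT={d-d}
  B2:   IN={d-d}   OUT={c+d, d-d}
  B3:   IN={c+d, d-d}   OUT={c+d, d-d}
  B4:   IN={c+d, d-d}   OUT={c+d, d-d}
  B5:   IN={c+d, d-d}   OUT={d-d}
  B6:   IN={}   OUT={d*d, f-f}
  B7:   IN={d*d, f-f}   OUT={f-f}

Merge at B2: IN[B2] = OUT[B1] = {d-d}
Applying B2's transfer function to that IN value gives OUT[B2] (row B2 above).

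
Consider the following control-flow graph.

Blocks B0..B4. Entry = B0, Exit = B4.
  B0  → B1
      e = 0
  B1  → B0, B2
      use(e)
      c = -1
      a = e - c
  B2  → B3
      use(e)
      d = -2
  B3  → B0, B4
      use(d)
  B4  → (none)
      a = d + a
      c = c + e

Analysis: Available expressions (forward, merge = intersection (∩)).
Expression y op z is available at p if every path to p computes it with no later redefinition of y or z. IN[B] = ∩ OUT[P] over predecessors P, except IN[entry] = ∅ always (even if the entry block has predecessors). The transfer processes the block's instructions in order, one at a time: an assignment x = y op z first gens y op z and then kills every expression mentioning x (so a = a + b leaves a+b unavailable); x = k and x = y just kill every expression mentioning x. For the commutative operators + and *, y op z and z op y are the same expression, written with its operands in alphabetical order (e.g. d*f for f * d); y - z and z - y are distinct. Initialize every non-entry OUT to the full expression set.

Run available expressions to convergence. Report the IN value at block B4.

Converged values:
  B0:  IN={}  OUT={}
  B1:  IN={}  OUT={e-c}
  B2:  IN={e-c}  OUT={e-c}
  B3:  IN={e-c}  OUT={e-c}
  B4:  IN={e-c}  OUT={}

Merge at B4: IN[B4] = OUT[B3] = {e-c}

Answer: {e-c}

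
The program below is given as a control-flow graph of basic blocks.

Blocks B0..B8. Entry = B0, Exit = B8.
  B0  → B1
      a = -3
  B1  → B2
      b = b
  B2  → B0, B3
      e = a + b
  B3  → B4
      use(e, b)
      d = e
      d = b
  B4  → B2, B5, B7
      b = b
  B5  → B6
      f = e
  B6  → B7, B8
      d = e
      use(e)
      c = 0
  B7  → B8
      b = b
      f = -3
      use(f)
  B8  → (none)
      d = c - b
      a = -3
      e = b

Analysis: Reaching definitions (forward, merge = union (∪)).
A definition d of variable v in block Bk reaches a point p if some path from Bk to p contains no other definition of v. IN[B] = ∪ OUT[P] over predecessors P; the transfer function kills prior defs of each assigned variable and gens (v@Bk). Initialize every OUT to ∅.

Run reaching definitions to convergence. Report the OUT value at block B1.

Converged values:
  B0: | IN={a@B0, b@B1, b@B4, d@B3, e@B2} | OUT={a@B0, b@B1, b@B4, d@B3, e@B2}
  B1: | IN={a@B0, b@B1, b@B4, d@B3, e@B2} | OUT={a@B0, b@B1, d@B3, e@B2}
  B2: | IN={a@B0, b@B1, b@B4, d@B3, e@B2} | OUT={a@B0, b@B1, b@B4, d@B3, e@B2}
  B3: | IN={a@B0, b@B1, b@B4, d@B3, e@B2} | OUT={a@B0, b@B1, b@B4, d@B3, e@B2}
  B4: | IN={a@B0, b@B1, b@B4, d@B3, e@B2} | OUT={a@B0, b@B4, d@B3, e@B2}
  B5: | IN={a@B0, b@B4, d@B3, e@B2} | OUT={a@B0, b@B4, d@B3, e@B2, f@B5}
  B6: | IN={a@B0, b@B4, d@B3, e@B2, f@B5} | OUT={a@B0, b@B4, c@B6, d@B6, e@B2, f@B5}
  B7: | IN={a@B0, b@B4, c@B6, d@B3, d@B6, e@B2, f@B5} | OUT={a@B0, b@B7, c@B6, d@B3, d@B6, e@B2, f@B7}
  B8: | IN={a@B0, b@B4, b@B7, c@B6, d@B3, d@B6, e@B2, f@B5, f@B7} | OUT={a@B8, b@B4, b@B7, c@B6, d@B8, e@B8, f@B5, f@B7}

Merge at B1: IN[B1] = OUT[B0] = {a@B0, b@B1, b@B4, d@B3, e@B2}
Applying B1's transfer function to that IN value gives OUT[B1] (row B1 above).

Answer: {a@B0, b@B1, d@B3, e@B2}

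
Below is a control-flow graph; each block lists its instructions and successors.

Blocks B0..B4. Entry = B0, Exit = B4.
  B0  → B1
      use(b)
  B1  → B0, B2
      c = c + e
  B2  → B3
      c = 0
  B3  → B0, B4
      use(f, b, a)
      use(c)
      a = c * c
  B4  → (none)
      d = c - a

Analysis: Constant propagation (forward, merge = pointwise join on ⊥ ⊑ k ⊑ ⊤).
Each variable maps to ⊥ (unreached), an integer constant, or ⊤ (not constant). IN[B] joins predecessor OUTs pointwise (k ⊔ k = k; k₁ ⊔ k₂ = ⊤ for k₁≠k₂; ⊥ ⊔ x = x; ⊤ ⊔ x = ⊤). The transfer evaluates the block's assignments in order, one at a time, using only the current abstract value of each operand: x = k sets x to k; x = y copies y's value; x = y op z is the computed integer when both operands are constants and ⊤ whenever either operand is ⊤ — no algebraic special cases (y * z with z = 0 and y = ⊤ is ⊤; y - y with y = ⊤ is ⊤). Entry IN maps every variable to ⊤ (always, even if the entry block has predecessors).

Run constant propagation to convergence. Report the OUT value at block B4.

Per-block solution:
  B0:   IN=(all ⊤)   OUT=(all ⊤)
  B1:   IN=(all ⊤)   OUT=(all ⊤)
  B2:   IN=(all ⊤)   OUT={c:0; rest ⊤}
  B3:   IN={c:0; rest ⊤}   OUT={a:0, c:0; rest ⊤}
  B4:   IN={a:0, c:0; rest ⊤}   OUT={a:0, c:0, d:0; rest ⊤}

Merge at B4: IN[B4] = OUT[B3] = {a: 0, b: ⊤, c: 0, d: ⊤, e: ⊤, f: ⊤}
Applying B4's transfer function to that IN value gives OUT[B4] (row B4 above).

Answer: {a: 0, b: ⊤, c: 0, d: 0, e: ⊤, f: ⊤}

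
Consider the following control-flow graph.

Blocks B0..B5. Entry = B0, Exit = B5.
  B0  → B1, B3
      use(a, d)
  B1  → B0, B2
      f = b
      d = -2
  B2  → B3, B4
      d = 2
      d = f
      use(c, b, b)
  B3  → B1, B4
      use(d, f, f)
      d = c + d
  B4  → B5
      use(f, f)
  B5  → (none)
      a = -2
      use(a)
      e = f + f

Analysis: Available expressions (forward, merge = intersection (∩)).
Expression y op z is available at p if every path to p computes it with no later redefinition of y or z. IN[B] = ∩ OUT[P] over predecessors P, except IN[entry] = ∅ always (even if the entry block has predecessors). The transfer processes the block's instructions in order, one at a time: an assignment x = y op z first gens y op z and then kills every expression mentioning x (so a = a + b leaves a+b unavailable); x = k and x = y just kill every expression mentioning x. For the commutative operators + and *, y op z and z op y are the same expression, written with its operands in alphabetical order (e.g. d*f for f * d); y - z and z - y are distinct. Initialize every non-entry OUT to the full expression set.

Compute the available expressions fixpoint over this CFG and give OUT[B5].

Fixpoint table:
  B0: | IN={} | OUT={}
  B1: | IN={} | OUT={}
  B2: | IN={} | OUT={}
  B3: | IN={} | OUT={}
  B4: | IN={} | OUT={}
  B5: | IN={} | OUT={f+f}

Merge at B5: IN[B5] = OUT[B4] = {}
Applying B5's transfer function to that IN value gives OUT[B5] (row B5 above).

Answer: {f+f}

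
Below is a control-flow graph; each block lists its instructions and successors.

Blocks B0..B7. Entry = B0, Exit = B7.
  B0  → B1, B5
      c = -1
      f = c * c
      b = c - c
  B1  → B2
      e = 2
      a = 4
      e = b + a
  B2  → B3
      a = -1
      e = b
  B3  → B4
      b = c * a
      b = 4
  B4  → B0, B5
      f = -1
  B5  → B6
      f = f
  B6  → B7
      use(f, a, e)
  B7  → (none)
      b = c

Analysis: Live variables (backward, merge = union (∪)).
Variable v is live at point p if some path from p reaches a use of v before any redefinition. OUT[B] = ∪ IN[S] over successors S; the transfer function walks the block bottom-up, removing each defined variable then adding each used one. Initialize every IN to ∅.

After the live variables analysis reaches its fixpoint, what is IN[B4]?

Per-block solution:
  B0:  IN={a, e}  OUT={a, b, c, e, f}
  B1:  IN={b, c}  OUT={b, c}
  B2:  IN={b, c}  OUT={a, c, e}
  B3:  IN={a, c, e}  OUT={a, c, e}
  B4:  IN={a, c, e}  OUT={a, c, e, f}
  B5:  IN={a, c, e, f}  OUT={a, c, e, f}
  B6:  IN={a, c, e, f}  OUT={c}
  B7:  IN={c}  OUT={}

Merge at B4: OUT[B4] = IN[B0] ⊔ IN[B5] = {a, c, e, f}
Applying B4's transfer function to that OUT value gives IN[B4] (row B4 above).

Answer: {a, c, e}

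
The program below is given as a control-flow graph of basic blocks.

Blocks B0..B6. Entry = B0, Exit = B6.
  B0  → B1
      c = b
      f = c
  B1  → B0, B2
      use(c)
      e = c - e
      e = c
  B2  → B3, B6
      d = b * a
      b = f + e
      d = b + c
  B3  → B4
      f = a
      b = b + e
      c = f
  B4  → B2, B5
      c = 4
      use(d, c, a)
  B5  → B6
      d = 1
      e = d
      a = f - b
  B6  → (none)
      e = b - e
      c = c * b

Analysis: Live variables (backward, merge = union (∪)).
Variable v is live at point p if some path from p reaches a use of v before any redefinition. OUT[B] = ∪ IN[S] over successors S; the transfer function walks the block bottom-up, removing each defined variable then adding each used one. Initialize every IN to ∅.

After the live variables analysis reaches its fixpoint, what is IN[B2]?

Answer: {a, b, c, e, f}

Derivation:
Per-block solution:
  B0: | IN={a, b, e} | OUT={a, b, c, e, f}
  B1: | IN={a, b, c, e, f} | OUT={a, b, c, e, f}
  B2: | IN={a, b, c, e, f} | OUT={a, b, c, d, e}
  B3: | IN={a, b, d, e} | OUT={a, b, d, e, f}
  B4: | IN={a, b, d, e, f} | OUT={a, b, c, e, f}
  B5: | IN={b, c, f} | OUT={b, c, e}
  B6: | IN={b, c, e} | OUT={}

Merge at B2: OUT[B2] = IN[B3] ⊔ IN[B6] = {a, b, c, d, e}
Applying B2's transfer function to that OUT value gives IN[B2] (row B2 above).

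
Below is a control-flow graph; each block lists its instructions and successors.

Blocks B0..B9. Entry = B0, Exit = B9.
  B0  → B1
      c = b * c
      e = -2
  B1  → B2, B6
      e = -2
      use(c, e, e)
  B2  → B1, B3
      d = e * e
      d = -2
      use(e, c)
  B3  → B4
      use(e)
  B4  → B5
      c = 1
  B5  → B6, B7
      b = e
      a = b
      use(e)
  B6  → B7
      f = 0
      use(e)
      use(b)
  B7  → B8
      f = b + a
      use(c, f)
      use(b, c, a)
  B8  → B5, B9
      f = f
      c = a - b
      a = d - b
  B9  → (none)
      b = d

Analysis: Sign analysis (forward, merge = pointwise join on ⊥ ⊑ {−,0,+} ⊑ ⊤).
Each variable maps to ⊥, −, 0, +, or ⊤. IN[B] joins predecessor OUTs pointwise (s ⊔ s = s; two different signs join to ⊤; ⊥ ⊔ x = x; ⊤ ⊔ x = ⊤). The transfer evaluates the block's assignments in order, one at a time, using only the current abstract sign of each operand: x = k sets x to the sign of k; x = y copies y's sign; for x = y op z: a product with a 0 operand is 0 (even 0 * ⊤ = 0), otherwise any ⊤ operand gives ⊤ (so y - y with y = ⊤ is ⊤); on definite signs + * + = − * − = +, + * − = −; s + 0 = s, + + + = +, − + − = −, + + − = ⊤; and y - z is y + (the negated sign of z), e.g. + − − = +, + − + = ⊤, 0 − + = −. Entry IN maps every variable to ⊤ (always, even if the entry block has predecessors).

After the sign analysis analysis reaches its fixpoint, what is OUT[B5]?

Answer: {a: -, b: -, c: ⊤, d: ⊤, e: -, f: ⊤}

Working:
Per-block solution:
  B0:   IN=(all ⊤)   OUT={e:-; rest ⊤}
  B1:   IN={e:-; rest ⊤}   OUT={e:-; rest ⊤}
  B2:   IN={e:-; rest ⊤}   OUT={d:-, e:-; rest ⊤}
  B3:   IN={d:-, e:-; rest ⊤}   OUT={d:-, e:-; rest ⊤}
  B4:   IN={d:-, e:-; rest ⊤}   OUT={c:+, d:-, e:-; rest ⊤}
  B5:   IN={e:-; rest ⊤}   OUT={a:-, b:-, e:-; rest ⊤}
  B6:   IN={e:-; rest ⊤}   OUT={e:-, f:0; rest ⊤}
  B7:   IN={e:-; rest ⊤}   OUT={e:-; rest ⊤}
  B8:   IN={e:-; rest ⊤}   OUT={e:-; rest ⊤}
  B9:   IN={e:-; rest ⊤}   OUT={e:-; rest ⊤}

Merge at B5: IN[B5] = OUT[B4] ⊔ OUT[B8] = {a: ⊤, b: ⊤, c: ⊤, d: ⊤, e: -, f: ⊤}
Applying B5's transfer function to that IN value gives OUT[B5] (row B5 above).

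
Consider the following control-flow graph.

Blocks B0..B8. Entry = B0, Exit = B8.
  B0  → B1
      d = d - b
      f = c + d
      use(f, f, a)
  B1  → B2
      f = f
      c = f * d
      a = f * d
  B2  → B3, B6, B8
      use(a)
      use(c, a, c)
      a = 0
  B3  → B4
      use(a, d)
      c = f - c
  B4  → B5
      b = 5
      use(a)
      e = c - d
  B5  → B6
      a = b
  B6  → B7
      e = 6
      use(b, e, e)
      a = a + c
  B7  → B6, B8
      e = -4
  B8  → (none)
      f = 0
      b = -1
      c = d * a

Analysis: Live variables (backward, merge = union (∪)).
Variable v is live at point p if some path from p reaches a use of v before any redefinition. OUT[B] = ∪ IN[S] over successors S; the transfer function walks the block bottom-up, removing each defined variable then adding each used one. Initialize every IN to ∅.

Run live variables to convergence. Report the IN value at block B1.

Converged values:
  B0: | IN={a, b, c, d} | OUT={b, d, f}
  B1: | IN={b, d, f} | OUT={a, b, c, d, f}
  B2: | IN={a, b, c, d, f} | OUT={a, b, c, d, f}
  B3: | IN={a, c, d, f} | OUT={a, c, d}
  B4: | IN={a, c, d} | OUT={b, c, d}
  B5: | IN={b, c, d} | OUT={a, b, c, d}
  B6: | IN={a, b, c, d} | OUT={a, b, c, d}
  B7: | IN={a, b, c, d} | OUT={a, b, c, d}
  B8: | IN={a, d} | OUT={}

Merge at B1: OUT[B1] = IN[B2] = {a, b, c, d, f}
Applying B1's transfer function to that OUT value gives IN[B1] (row B1 above).

Answer: {b, d, f}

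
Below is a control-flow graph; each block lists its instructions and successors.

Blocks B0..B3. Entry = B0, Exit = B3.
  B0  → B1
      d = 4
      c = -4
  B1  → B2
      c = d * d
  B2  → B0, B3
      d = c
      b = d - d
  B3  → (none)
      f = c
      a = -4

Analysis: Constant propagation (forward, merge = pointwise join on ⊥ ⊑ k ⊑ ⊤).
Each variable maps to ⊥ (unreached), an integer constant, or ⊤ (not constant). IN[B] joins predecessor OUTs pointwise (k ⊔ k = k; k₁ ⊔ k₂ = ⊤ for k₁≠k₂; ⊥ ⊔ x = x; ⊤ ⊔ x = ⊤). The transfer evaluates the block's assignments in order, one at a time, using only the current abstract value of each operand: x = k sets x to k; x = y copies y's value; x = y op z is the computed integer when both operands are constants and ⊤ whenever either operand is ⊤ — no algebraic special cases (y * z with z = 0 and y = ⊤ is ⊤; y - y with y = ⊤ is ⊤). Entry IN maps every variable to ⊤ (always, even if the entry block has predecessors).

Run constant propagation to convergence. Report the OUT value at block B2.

Answer: {a: ⊤, b: 0, c: 16, d: 16, e: ⊤, f: ⊤}

Working:
Fixpoint table:
  B0: | IN=(all ⊤) | OUT={c:-4, d:4; rest ⊤}
  B1: | IN={c:-4, d:4; rest ⊤} | OUT={c:16, d:4; rest ⊤}
  B2: | IN={c:16, d:4; rest ⊤} | OUT={b:0, c:16, d:16; rest ⊤}
  B3: | IN={b:0, c:16, d:16; rest ⊤} | OUT={a:-4, b:0, c:16, d:16, f:16; rest ⊤}

Merge at B2: IN[B2] = OUT[B1] = {a: ⊤, b: ⊤, c: 16, d: 4, e: ⊤, f: ⊤}
Applying B2's transfer function to that IN value gives OUT[B2] (row B2 above).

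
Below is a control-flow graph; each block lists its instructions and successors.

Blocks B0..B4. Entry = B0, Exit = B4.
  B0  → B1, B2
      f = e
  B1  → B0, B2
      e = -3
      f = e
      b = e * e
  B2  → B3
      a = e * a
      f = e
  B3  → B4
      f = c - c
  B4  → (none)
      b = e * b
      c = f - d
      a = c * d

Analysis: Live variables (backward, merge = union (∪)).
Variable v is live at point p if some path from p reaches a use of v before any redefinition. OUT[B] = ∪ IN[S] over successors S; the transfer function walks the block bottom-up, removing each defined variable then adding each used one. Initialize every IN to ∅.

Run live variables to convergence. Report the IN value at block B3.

Fixpoint table:
  B0:  IN={a, b, c, d, e}  OUT={a, b, c, d, e}
  B1:  IN={a, c, d}  OUT={a, b, c, d, e}
  B2:  IN={a, b, c, d, e}  OUT={b, c, d, e}
  B3:  IN={b, c, d, e}  OUT={b, d, e, f}
  B4:  IN={b, d, e, f}  OUT={}

Merge at B3: OUT[B3] = IN[B4] = {b, d, e, f}
Applying B3's transfer function to that OUT value gives IN[B3] (row B3 above).

Answer: {b, c, d, e}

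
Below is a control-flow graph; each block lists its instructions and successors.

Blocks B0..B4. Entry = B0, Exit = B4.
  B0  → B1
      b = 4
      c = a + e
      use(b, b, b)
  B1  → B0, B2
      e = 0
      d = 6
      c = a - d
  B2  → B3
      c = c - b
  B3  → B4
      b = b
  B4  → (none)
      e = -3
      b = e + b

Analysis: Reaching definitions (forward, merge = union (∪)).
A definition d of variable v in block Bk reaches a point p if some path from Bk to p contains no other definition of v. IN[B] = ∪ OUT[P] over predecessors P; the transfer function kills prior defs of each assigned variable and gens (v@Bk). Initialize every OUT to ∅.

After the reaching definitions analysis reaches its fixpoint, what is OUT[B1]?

Fixpoint table:
  B0: | IN={b@B0, c@B1, d@B1, e@B1} | OUT={b@B0, c@B0, d@B1, e@B1}
  B1: | IN={b@B0, c@B0, d@B1, e@B1} | OUT={b@B0, c@B1, d@B1, e@B1}
  B2: | IN={b@B0, c@B1, d@B1, e@B1} | OUT={b@B0, c@B2, d@B1, e@B1}
  B3: | IN={b@B0, c@B2, d@B1, e@B1} | OUT={b@B3, c@B2, d@B1, e@B1}
  B4: | IN={b@B3, c@B2, d@B1, e@B1} | OUT={b@B4, c@B2, d@B1, e@B4}

Merge at B1: IN[B1] = OUT[B0] = {b@B0, c@B0, d@B1, e@B1}
Applying B1's transfer function to that IN value gives OUT[B1] (row B1 above).

Answer: {b@B0, c@B1, d@B1, e@B1}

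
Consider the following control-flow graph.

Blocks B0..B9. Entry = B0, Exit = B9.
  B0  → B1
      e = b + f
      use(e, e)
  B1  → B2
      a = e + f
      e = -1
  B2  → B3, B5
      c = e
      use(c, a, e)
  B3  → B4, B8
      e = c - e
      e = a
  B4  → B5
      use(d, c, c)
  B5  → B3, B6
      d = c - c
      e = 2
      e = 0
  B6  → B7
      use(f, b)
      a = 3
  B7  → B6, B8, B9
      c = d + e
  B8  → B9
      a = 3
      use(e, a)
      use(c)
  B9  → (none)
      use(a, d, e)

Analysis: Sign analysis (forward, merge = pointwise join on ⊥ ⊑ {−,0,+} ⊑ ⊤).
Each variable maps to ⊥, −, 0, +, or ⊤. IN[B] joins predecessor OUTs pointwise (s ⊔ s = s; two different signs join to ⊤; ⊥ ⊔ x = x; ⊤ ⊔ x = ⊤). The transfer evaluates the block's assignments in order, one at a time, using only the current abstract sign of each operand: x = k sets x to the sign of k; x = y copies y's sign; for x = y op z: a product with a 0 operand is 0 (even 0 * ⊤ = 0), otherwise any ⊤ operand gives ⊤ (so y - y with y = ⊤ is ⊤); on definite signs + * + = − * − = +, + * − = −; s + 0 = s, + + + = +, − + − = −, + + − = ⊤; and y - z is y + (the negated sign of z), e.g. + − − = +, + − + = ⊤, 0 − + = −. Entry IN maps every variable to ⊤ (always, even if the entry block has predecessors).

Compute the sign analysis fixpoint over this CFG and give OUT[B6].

Per-block solution:
  B0:  IN=(all ⊤)  OUT=(all ⊤)
  B1:  IN=(all ⊤)  OUT={e:-; rest ⊤}
  B2:  IN={e:-; rest ⊤}  OUT={c:-, e:-; rest ⊤}
  B3:  IN={c:-; rest ⊤}  OUT={c:-; rest ⊤}
  B4:  IN={c:-; rest ⊤}  OUT={c:-; rest ⊤}
  B5:  IN={c:-; rest ⊤}  OUT={c:-, e:0; rest ⊤}
  B6:  IN={e:0; rest ⊤}  OUT={a:+, e:0; rest ⊤}
  B7:  IN={a:+, e:0; rest ⊤}  OUT={a:+, e:0; rest ⊤}
  B8:  IN=(all ⊤)  OUT={a:+; rest ⊤}
  B9:  IN={a:+; rest ⊤}  OUT={a:+; rest ⊤}

Merge at B6: IN[B6] = OUT[B5] ⊔ OUT[B7] = {a: ⊤, b: ⊤, c: ⊤, d: ⊤, e: 0, f: ⊤}
Applying B6's transfer function to that IN value gives OUT[B6] (row B6 above).

Answer: {a: +, b: ⊤, c: ⊤, d: ⊤, e: 0, f: ⊤}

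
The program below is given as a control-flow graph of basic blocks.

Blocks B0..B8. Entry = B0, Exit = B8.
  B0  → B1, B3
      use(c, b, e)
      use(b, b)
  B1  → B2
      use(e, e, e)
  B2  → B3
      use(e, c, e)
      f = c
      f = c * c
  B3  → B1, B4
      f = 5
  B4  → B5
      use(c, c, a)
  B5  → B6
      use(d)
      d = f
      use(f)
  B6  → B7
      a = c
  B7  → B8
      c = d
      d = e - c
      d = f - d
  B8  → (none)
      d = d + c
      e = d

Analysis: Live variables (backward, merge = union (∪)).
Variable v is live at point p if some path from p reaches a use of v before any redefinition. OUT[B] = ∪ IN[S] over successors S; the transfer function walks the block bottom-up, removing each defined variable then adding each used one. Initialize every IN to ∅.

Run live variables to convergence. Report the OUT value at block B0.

Per-block solution:
  B0: | IN={a, b, c, d, e} | OUT={a, c, d, e}
  B1: | IN={a, c, d, e} | OUT={a, c, d, e}
  B2: | IN={a, c, d, e} | OUT={a, c, d, e}
  B3: | IN={a, c, d, e} | OUT={a, c, d, e, f}
  B4: | IN={a, c, d, e, f} | OUT={c, d, e, f}
  B5: | IN={c, d, e, f} | OUT={c, d, e, f}
  B6: | IN={c, d, e, f} | OUT={d, e, f}
  B7: | IN={d, e, f} | OUT={c, d}
  B8: | IN={c, d} | OUT={}

Merge at B0: OUT[B0] = IN[B1] ⊔ IN[B3] = {a, c, d, e}

Answer: {a, c, d, e}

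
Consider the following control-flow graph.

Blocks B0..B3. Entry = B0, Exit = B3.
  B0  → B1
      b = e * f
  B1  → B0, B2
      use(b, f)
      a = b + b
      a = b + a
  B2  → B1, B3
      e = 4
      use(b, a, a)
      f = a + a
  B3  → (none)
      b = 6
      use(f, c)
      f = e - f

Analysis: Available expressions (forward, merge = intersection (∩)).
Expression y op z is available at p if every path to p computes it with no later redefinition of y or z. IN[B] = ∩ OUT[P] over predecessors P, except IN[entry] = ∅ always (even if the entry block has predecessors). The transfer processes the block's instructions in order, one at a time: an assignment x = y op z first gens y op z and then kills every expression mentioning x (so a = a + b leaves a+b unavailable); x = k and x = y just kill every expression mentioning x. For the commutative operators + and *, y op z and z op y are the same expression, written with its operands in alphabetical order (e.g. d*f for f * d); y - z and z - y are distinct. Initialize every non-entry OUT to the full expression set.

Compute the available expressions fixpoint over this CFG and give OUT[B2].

Answer: {a+a, b+b}

Trace:
Fixpoint table:
  B0:   IN={}   OUT={e*f}
  B1:   IN={}   OUT={b+b}
  B2:   IN={b+b}   OUT={a+a, b+b}
  B3:   IN={a+a, b+b}   OUT={a+a}

Merge at B2: IN[B2] = OUT[B1] = {b+b}
Applying B2's transfer function to that IN value gives OUT[B2] (row B2 above).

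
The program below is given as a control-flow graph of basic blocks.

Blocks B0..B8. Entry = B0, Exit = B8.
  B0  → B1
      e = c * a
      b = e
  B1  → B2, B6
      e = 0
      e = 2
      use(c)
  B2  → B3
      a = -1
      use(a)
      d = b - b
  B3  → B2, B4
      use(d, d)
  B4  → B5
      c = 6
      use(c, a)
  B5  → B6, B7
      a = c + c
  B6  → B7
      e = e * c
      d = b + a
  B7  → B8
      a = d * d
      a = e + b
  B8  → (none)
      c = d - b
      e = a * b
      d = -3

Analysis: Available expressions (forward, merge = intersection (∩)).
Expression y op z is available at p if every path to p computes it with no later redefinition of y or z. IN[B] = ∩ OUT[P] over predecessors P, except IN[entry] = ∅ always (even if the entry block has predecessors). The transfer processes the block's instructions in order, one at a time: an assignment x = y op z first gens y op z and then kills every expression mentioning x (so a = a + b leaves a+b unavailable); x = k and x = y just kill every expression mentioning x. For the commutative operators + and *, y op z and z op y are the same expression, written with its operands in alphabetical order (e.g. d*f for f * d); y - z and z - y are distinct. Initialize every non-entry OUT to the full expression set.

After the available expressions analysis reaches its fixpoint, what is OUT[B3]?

Fixpoint table:
  B0:   IN={}   OUT={a*c}
  B1:   IN={a*c}   OUT={a*c}
  B2:   IN={}   OUT={b-b}
  B3:   IN={b-b}   OUT={b-b}
  B4:   IN={b-b}   OUT={b-b}
  B5:   IN={b-b}   OUT={b-b, c+c}
  B6:   IN={}   OUT={a+b}
  B7:   IN={}   OUT={b+e, d*d}
  B8:   IN={b+e, d*d}   OUT={a*b}

Merge at B3: IN[B3] = OUT[B2] = {b-b}
Applying B3's transfer function to that IN value gives OUT[B3] (row B3 above).

Answer: {b-b}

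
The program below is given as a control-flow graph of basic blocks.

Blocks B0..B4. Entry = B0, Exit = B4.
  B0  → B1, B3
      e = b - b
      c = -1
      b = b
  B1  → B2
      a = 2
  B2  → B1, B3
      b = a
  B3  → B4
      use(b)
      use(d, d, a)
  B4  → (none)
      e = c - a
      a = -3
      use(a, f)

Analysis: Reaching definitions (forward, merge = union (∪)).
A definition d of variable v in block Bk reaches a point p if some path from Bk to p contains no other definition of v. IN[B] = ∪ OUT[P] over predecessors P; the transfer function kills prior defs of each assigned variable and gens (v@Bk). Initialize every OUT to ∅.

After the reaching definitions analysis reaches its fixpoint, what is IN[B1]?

Fixpoint table:
  B0: | IN={} | OUT={b@B0, c@B0, e@B0}
  B1: | IN={a@B1, b@B0, b@B2, c@B0, e@B0} | OUT={a@B1, b@B0, b@B2, c@B0, e@B0}
  B2: | IN={a@B1, b@B0, b@B2, c@B0, e@B0} | OUT={a@B1, b@B2, c@B0, e@B0}
  B3: | IN={a@B1, b@B0, b@B2, c@B0, e@B0} | OUT={a@B1, b@B0, b@B2, c@B0, e@B0}
  B4: | IN={a@B1, b@B0, b@B2, c@B0, e@B0} | OUT={a@B4, b@B0, b@B2, c@B0, e@B4}

Merge at B1: IN[B1] = OUT[B0] ⊔ OUT[B2] = {a@B1, b@B0, b@B2, c@B0, e@B0}

Answer: {a@B1, b@B0, b@B2, c@B0, e@B0}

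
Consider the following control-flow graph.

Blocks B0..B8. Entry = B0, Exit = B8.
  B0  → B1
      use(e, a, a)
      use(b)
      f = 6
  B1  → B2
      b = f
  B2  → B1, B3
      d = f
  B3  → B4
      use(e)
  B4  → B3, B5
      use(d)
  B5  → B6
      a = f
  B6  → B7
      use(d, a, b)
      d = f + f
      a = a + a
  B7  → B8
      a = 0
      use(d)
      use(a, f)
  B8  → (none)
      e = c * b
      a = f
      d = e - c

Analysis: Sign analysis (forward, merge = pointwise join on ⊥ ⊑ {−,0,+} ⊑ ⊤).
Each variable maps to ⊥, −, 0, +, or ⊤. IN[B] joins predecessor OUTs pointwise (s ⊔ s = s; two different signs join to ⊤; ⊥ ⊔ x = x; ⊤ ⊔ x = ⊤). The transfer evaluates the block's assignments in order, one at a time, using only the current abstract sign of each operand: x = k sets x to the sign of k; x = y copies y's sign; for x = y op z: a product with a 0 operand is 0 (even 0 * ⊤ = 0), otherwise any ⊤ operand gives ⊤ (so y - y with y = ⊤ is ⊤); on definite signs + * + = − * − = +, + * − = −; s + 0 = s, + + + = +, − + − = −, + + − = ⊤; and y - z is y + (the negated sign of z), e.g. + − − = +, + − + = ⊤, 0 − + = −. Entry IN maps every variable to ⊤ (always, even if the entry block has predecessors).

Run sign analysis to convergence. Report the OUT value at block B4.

Converged values:
  B0:   IN=(all ⊤)   OUT={f:+; rest ⊤}
  B1:   IN={f:+; rest ⊤}   OUT={b:+, f:+; rest ⊤}
  B2:   IN={b:+, f:+; rest ⊤}   OUT={b:+, d:+, f:+; rest ⊤}
  B3:   IN={b:+, d:+, f:+; rest ⊤}   OUT={b:+, d:+, f:+; rest ⊤}
  B4:   IN={b:+, d:+, f:+; rest ⊤}   OUT={b:+, d:+, f:+; rest ⊤}
  B5:   IN={b:+, d:+, f:+; rest ⊤}   OUT={a:+, b:+, d:+, f:+; rest ⊤}
  B6:   IN={a:+, b:+, d:+, f:+; rest ⊤}   OUT={a:+, b:+, d:+, f:+; rest ⊤}
  B7:   IN={a:+, b:+, d:+, f:+; rest ⊤}   OUT={a:0, b:+, d:+, f:+; rest ⊤}
  B8:   IN={a:0, b:+, d:+, f:+; rest ⊤}   OUT={a:+, b:+, f:+; rest ⊤}

Merge at B4: IN[B4] = OUT[B3] = {a: ⊤, b: +, c: ⊤, d: +, e: ⊤, f: +}
Applying B4's transfer function to that IN value gives OUT[B4] (row B4 above).

Answer: {a: ⊤, b: +, c: ⊤, d: +, e: ⊤, f: +}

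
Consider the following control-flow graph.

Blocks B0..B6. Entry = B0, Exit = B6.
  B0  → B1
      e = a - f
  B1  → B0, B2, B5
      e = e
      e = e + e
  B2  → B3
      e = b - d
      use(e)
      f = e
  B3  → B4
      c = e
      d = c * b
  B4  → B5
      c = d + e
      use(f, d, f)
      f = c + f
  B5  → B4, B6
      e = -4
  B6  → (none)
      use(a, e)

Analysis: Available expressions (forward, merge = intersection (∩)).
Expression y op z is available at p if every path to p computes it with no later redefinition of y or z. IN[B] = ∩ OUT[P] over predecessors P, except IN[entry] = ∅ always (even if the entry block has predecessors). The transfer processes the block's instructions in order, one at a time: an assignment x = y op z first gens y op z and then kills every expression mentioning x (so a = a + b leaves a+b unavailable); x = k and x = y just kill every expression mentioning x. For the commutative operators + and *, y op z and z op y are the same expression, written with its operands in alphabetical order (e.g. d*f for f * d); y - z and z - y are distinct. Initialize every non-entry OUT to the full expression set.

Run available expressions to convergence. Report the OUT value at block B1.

Converged values:
  B0:  IN={}  OUT={a-f}
  B1:  IN={a-f}  OUT={a-f}
  B2:  IN={a-f}  OUT={b-d}
  B3:  IN={b-d}  OUT={b*c}
  B4:  IN={}  OUT={d+e}
  B5:  IN={}  OUT={}
  B6:  IN={}  OUT={}

Merge at B1: IN[B1] = OUT[B0] = {a-f}
Applying B1's transfer function to that IN value gives OUT[B1] (row B1 above).

Answer: {a-f}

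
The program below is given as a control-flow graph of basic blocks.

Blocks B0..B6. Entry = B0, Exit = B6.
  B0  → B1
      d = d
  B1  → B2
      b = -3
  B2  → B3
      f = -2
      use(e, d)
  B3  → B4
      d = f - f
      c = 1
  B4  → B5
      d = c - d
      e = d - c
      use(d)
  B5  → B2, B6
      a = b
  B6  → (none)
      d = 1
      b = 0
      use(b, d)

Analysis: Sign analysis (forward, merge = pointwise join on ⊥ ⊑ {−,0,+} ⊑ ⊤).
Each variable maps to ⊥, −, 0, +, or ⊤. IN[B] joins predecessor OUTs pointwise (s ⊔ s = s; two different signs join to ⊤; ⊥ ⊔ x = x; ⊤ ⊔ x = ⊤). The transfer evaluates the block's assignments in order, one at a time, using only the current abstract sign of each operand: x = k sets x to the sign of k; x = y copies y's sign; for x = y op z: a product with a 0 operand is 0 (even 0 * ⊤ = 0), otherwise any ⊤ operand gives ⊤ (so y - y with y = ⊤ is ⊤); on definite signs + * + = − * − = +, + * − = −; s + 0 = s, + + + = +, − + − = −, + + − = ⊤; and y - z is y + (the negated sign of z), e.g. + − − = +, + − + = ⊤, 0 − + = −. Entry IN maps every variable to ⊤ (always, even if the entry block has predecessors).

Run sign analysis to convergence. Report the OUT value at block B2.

Answer: {a: ⊤, b: -, c: ⊤, d: ⊤, e: ⊤, f: -}

Derivation:
Per-block solution:
  B0: | IN=(all ⊤) | OUT=(all ⊤)
  B1: | IN=(all ⊤) | OUT={b:-; rest ⊤}
  B2: | IN={b:-; rest ⊤} | OUT={b:-, f:-; rest ⊤}
  B3: | IN={b:-, f:-; rest ⊤} | OUT={b:-, c:+, f:-; rest ⊤}
  B4: | IN={b:-, c:+, f:-; rest ⊤} | OUT={b:-, c:+, f:-; rest ⊤}
  B5: | IN={b:-, c:+, f:-; rest ⊤} | OUT={a:-, b:-, c:+, f:-; rest ⊤}
  B6: | IN={a:-, b:-, c:+, f:-; rest ⊤} | OUT={a:-, b:0, c:+, d:+, f:-; rest ⊤}

Merge at B2: IN[B2] = OUT[B1] ⊔ OUT[B5] = {a: ⊤, b: -, c: ⊤, d: ⊤, e: ⊤, f: ⊤}
Applying B2's transfer function to that IN value gives OUT[B2] (row B2 above).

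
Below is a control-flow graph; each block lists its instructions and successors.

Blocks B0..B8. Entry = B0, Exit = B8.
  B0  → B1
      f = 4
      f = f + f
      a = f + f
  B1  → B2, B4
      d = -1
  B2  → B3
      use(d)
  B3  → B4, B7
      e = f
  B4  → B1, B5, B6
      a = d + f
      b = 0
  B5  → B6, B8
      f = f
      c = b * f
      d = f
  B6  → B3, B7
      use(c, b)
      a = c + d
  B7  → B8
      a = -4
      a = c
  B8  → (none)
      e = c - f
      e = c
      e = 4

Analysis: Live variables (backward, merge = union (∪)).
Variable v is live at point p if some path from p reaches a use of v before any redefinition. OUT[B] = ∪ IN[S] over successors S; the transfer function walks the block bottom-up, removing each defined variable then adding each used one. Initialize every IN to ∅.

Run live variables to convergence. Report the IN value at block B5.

Answer: {b, f}

Derivation:
Converged values:
  B0: | IN={c} | OUT={c, f}
  B1: | IN={c, f} | OUT={c, d, f}
  B2: | IN={c, d, f} | OUT={c, d, f}
  B3: | IN={c, d, f} | OUT={c, d, f}
  B4: | IN={c, d, f} | OUT={b, c, d, f}
  B5: | IN={b, f} | OUT={b, c, d, f}
  B6: | IN={b, c, d, f} | OUT={c, d, f}
  B7: | IN={c, f} | OUT={c, f}
  B8: | IN={c, f} | OUT={}

Merge at B5: OUT[B5] = IN[B6] ⊔ IN[B8] = {b, c, d, f}
Applying B5's transfer function to that OUT value gives IN[B5] (row B5 above).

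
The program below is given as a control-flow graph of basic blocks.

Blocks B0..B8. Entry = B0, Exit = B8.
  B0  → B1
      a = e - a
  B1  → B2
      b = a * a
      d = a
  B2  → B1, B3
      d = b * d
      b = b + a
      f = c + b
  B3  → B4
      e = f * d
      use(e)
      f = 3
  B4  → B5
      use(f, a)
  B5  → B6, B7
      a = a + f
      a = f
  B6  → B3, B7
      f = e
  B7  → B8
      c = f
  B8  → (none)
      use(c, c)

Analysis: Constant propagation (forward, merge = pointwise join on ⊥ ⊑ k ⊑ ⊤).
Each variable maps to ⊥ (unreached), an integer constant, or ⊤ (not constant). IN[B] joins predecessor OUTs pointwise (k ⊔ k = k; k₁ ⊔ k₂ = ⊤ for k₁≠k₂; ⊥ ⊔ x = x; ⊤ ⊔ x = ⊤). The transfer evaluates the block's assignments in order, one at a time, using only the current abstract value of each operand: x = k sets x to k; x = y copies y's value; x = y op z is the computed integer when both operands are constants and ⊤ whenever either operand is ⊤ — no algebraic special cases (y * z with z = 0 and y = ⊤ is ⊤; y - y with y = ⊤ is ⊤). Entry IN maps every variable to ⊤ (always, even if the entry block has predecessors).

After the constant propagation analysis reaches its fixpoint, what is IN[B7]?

Answer: {a: 3, b: ⊤, c: ⊤, d: ⊤, e: ⊤, f: ⊤}

Trace:
Per-block solution:
  B0:   IN=(all ⊤)   OUT=(all ⊤)
  B1:   IN=(all ⊤)   OUT=(all ⊤)
  B2:   IN=(all ⊤)   OUT=(all ⊤)
  B3:   IN=(all ⊤)   OUT={f:3; rest ⊤}
  B4:   IN={f:3; rest ⊤}   OUT={f:3; rest ⊤}
  B5:   IN={f:3; rest ⊤}   OUT={a:3, f:3; rest ⊤}
  B6:   IN={a:3, f:3; rest ⊤}   OUT={a:3; rest ⊤}
  B7:   IN={a:3; rest ⊤}   OUT={a:3; rest ⊤}
  B8:   IN={a:3; rest ⊤}   OUT={a:3; rest ⊤}

Merge at B7: IN[B7] = OUT[B5] ⊔ OUT[B6] = {a: 3, b: ⊤, c: ⊤, d: ⊤, e: ⊤, f: ⊤}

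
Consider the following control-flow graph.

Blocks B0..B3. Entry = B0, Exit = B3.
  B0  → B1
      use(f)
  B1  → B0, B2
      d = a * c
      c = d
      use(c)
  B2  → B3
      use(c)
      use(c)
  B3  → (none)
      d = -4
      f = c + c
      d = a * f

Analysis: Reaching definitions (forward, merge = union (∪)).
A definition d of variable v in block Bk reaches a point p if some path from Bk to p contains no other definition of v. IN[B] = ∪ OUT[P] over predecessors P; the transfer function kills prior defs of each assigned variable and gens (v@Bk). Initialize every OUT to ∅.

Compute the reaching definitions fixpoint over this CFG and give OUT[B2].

Answer: {c@B1, d@B1}

Trace:
Fixpoint table:
  B0:   IN={c@B1, d@B1}   OUT={c@B1, d@B1}
  B1:   IN={c@B1, d@B1}   OUT={c@B1, d@B1}
  B2:   IN={c@B1, d@B1}   OUT={c@B1, d@B1}
  B3:   IN={c@B1, d@B1}   OUT={c@B1, d@B3, f@B3}

Merge at B2: IN[B2] = OUT[B1] = {c@B1, d@B1}
Applying B2's transfer function to that IN value gives OUT[B2] (row B2 above).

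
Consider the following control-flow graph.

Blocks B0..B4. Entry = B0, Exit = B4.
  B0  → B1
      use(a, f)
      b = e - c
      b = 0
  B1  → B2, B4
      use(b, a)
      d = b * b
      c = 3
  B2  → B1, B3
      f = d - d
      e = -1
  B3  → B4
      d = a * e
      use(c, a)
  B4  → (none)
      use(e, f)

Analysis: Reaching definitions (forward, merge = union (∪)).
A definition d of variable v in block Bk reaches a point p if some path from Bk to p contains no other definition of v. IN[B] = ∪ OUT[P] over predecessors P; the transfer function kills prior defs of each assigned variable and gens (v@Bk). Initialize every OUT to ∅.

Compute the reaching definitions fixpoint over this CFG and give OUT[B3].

Per-block solution:
  B0:   IN={}   OUT={b@B0}
  B1:   IN={b@B0, c@B1, d@B1, e@B2, f@B2}   OUT={b@B0, c@B1, d@B1, e@B2, f@B2}
  B2:   IN={b@B0, c@B1, d@B1, e@B2, f@B2}   OUT={b@B0, c@B1, d@B1, e@B2, f@B2}
  B3:   IN={b@B0, c@B1, d@B1, e@B2, f@B2}   OUT={b@B0, c@B1, d@B3, e@B2, f@B2}
  B4:   IN={b@B0, c@B1, d@B1, d@B3, e@B2, f@B2}   OUT={b@B0, c@B1, d@B1, d@B3, e@B2, f@B2}

Merge at B3: IN[B3] = OUT[B2] = {b@B0, c@B1, d@B1, e@B2, f@B2}
Applying B3's transfer function to that IN value gives OUT[B3] (row B3 above).

Answer: {b@B0, c@B1, d@B3, e@B2, f@B2}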